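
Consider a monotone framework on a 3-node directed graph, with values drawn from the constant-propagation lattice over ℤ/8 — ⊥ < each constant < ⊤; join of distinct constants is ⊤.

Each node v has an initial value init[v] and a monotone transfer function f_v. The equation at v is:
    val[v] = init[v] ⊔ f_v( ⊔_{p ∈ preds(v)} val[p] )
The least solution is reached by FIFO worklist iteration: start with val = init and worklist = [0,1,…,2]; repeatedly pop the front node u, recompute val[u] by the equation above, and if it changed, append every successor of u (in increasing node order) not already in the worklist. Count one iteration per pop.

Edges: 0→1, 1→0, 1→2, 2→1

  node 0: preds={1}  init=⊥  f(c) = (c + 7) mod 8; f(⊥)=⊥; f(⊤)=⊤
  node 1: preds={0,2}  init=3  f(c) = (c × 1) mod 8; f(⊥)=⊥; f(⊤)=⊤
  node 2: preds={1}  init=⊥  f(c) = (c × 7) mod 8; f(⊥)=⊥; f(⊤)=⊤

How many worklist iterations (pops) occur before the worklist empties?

Iteration log — 5 steps:
  step 1. node 0  ⊔preds=3  new=2  old=⊥  +wl: 
  step 2. node 1  ⊔preds=2  new=⊤  old=3  +wl: 0
  step 3. node 2  ⊔preds=⊤  new=⊤  old=⊥  +wl: 1
  step 4. node 0  ⊔preds=⊤  new=⊤  old=2  +wl: 
  step 5. node 1  ⊔preds=⊤  new=⊤  stable

Least fixpoint reached:
  node 0: ⊤
  node 1: ⊤
  node 2: ⊤

5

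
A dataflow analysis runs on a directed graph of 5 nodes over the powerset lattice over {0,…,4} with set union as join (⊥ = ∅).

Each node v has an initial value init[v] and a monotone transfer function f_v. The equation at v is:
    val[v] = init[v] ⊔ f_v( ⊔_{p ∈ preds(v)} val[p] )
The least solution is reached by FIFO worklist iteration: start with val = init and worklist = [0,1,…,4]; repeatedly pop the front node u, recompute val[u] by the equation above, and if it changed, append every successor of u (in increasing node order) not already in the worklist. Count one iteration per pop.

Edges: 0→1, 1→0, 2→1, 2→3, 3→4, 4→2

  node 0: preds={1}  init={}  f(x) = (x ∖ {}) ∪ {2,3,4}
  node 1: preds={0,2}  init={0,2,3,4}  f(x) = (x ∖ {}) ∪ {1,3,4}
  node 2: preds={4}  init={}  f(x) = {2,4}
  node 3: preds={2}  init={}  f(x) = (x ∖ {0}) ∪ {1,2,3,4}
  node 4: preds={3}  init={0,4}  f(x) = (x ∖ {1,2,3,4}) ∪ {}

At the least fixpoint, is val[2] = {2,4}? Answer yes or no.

yes

Iteration log — 7 steps:
  step 1. node 0  ⊔preds={0,2,3,4}  new={0,2,3,4}  old={}  +wl: 
  step 2. node 1  ⊔preds={0,2,3,4}  new={0,1,2,3,4}  old={0,2,3,4}  +wl: 0
  step 3. node 2  ⊔preds={0,4}  new={2,4}  old={}  +wl: 1
  step 4. node 3  ⊔preds={2,4}  new={1,2,3,4}  old={}  +wl: 
  step 5. node 4  ⊔preds={1,2,3,4}  new={0,4}  stable
  step 6. node 0  ⊔preds={0,1,2,3,4}  new={0,1,2,3,4}  old={0,2,3,4}  +wl: 
  step 7. node 1  ⊔preds={0,1,2,3,4}  new={0,1,2,3,4}  stable

Least fixpoint reached:
  node 0: {0,1,2,3,4}
  node 1: {0,1,2,3,4}
  node 2: {2,4}
  node 3: {1,2,3,4}
  node 4: {0,4}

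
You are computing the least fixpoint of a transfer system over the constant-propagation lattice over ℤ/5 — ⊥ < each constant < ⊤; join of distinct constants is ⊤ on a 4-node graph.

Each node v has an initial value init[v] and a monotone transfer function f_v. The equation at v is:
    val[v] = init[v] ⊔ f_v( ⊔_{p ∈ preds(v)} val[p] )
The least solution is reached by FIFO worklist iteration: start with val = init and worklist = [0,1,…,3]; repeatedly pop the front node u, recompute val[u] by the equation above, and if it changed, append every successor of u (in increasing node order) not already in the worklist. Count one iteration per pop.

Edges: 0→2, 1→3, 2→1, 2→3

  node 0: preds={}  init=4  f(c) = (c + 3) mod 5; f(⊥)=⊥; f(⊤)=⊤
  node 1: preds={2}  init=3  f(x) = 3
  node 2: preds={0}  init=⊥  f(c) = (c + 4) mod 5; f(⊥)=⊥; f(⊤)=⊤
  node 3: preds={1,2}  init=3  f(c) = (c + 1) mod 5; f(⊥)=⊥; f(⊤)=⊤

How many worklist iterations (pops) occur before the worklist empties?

5

Iteration log — 5 steps:
  step 1. node 0  ⊔preds=⊥  new=4  stable
  step 2. node 1  ⊔preds=⊥  new=3  stable
  step 3. node 2  ⊔preds=4  new=3  old=⊥  +wl: 1
  step 4. node 3  ⊔preds=3  new=⊤  old=3  +wl: 
  step 5. node 1  ⊔preds=3  new=3  stable

Least fixpoint reached:
  node 0: 4
  node 1: 3
  node 2: 3
  node 3: ⊤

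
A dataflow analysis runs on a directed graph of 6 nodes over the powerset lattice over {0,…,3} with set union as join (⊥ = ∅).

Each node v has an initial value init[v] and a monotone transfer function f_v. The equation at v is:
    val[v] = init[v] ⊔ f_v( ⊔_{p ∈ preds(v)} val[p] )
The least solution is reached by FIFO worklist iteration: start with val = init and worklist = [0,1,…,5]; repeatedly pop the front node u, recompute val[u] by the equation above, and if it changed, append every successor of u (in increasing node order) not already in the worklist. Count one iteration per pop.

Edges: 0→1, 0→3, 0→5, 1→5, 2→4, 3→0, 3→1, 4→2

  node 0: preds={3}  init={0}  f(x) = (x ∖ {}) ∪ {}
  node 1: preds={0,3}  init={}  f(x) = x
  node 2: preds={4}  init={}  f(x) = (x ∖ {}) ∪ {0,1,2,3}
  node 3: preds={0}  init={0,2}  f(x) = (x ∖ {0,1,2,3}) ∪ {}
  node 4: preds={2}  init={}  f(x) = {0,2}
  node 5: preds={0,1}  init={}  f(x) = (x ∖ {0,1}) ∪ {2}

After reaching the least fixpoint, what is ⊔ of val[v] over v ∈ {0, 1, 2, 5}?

Iteration log — 7 steps:
  step 1. node 0  ⊔preds={0,2}  new={0,2}  old={0}  +wl: 
  step 2. node 1  ⊔preds={0,2}  new={0,2}  old={}  +wl: 
  step 3. node 2  ⊔preds={}  new={0,1,2,3}  old={}  +wl: 
  step 4. node 3  ⊔preds={0,2}  new={0,2}  stable
  step 5. node 4  ⊔preds={0,1,2,3}  new={0,2}  old={}  +wl: 2
  step 6. node 5  ⊔preds={0,2}  new={2}  old={}  +wl: 
  step 7. node 2  ⊔preds={0,2}  new={0,1,2,3}  stable

Least fixpoint reached:
  node 0: {0,2}
  node 1: {0,2}
  node 2: {0,1,2,3}
  node 3: {0,2}
  node 4: {0,2}
  node 5: {2}

{0,1,2,3}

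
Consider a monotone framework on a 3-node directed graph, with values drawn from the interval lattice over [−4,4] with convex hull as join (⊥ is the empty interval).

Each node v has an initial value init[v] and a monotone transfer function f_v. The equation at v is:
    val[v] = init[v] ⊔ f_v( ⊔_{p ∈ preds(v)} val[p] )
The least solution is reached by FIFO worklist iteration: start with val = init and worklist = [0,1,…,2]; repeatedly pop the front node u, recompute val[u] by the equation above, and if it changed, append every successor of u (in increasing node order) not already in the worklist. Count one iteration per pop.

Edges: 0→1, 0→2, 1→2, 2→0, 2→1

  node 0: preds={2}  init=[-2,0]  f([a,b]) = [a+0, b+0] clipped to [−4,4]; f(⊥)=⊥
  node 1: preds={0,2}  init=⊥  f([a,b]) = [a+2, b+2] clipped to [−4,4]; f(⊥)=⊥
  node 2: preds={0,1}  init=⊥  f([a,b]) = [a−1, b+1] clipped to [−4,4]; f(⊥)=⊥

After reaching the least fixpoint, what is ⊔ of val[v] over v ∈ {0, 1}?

Trace (9 dequeues):
  [1] u=0 | in ⊥ | out [-2,0] | ==
  [2] u=1 | in [-2,0] | out [0,2] | prev ⊥ | push {}
  [3] u=2 | in [-2,2] | out [-3,3] | prev ⊥ | push {0,1}
  [4] u=0 | in [-3,3] | out [-3,3] | prev [-2,0] | push {2}
  [5] u=1 | in [-3,3] | out [-1,4] | prev [0,2] | push {}
  [6] u=2 | in [-3,4] | out [-4,4] | prev [-3,3] | push {0,1}
  [7] u=0 | in [-4,4] | out [-4,4] | prev [-3,3] | push {2}
  [8] u=1 | in [-4,4] | out [-2,4] | prev [-1,4] | push {}
  [9] u=2 | in [-4,4] | out [-4,4] | ==

Converged values:
  [0] [-4,4]
  [1] [-2,4]
  [2] [-4,4]

[-4,4]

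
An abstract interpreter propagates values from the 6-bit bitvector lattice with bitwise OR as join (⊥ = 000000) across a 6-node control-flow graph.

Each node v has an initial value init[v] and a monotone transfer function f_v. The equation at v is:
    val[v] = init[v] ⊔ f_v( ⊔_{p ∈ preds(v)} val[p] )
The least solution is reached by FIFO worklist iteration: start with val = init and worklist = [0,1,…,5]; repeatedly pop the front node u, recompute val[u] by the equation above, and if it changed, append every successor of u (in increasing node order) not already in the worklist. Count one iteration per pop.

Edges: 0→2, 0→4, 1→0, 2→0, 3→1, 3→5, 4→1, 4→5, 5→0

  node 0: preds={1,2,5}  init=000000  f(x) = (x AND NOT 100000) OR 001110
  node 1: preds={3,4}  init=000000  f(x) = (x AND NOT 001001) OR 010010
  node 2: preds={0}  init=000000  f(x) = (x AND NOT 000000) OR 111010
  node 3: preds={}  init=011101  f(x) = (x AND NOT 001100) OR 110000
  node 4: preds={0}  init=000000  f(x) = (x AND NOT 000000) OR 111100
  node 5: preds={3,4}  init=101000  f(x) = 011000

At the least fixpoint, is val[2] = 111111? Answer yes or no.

no

Worklist (11 pops):
  #1 pop 0: in=101000 → 001110 (was 000000); enqueue []
  #2 pop 1: in=011101 → 010110 (was 000000); enqueue [0]
  #3 pop 2: in=001110 → 111110 (was 000000); enqueue []
  #4 pop 3: in=000000 → 111101 (was 011101); enqueue [1]
  #5 pop 4: in=001110 → 111110 (was 000000); enqueue []
  #6 pop 5: in=111111 → 111000 (was 101000); enqueue []
  #7 pop 0: in=111110 → 011110 (was 001110); enqueue [2,4]
  #8 pop 1: in=111111 → 110110 (was 010110); enqueue [0]
  #9 pop 2: in=011110 → 111110 (no change)
  #10 pop 4: in=011110 → 111110 (no change)
  #11 pop 0: in=111110 → 011110 (no change)

Fixpoint:
  val[0] = 011110
  val[1] = 110110
  val[2] = 111110
  val[3] = 111101
  val[4] = 111110
  val[5] = 111000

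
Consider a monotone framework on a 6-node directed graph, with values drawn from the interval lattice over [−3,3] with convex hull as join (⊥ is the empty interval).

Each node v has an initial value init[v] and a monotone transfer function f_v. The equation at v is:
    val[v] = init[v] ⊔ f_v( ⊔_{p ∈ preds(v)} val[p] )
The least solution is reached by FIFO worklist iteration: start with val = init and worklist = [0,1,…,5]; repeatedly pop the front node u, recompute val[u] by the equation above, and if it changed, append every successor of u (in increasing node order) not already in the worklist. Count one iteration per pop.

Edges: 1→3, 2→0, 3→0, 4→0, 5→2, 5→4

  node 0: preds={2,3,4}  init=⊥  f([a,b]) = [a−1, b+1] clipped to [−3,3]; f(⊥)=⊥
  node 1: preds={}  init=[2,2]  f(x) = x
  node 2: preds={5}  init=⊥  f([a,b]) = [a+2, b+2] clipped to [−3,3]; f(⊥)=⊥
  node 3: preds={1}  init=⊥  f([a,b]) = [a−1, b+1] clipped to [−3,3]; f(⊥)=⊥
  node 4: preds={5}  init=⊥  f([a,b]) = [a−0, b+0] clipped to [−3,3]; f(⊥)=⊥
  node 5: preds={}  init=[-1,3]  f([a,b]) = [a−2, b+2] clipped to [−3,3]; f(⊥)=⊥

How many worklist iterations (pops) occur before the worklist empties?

Worklist (7 pops):
  #1 pop 0: in=⊥ → ⊥ (no change)
  #2 pop 1: in=⊥ → [2,2] (no change)
  #3 pop 2: in=[-1,3] → [1,3] (was ⊥); enqueue [0]
  #4 pop 3: in=[2,2] → [1,3] (was ⊥); enqueue []
  #5 pop 4: in=[-1,3] → [-1,3] (was ⊥); enqueue []
  #6 pop 5: in=⊥ → [-1,3] (no change)
  #7 pop 0: in=[-1,3] → [-2,3] (was ⊥); enqueue []

Fixpoint:
  val[0] = [-2,3]
  val[1] = [2,2]
  val[2] = [1,3]
  val[3] = [1,3]
  val[4] = [-1,3]
  val[5] = [-1,3]

7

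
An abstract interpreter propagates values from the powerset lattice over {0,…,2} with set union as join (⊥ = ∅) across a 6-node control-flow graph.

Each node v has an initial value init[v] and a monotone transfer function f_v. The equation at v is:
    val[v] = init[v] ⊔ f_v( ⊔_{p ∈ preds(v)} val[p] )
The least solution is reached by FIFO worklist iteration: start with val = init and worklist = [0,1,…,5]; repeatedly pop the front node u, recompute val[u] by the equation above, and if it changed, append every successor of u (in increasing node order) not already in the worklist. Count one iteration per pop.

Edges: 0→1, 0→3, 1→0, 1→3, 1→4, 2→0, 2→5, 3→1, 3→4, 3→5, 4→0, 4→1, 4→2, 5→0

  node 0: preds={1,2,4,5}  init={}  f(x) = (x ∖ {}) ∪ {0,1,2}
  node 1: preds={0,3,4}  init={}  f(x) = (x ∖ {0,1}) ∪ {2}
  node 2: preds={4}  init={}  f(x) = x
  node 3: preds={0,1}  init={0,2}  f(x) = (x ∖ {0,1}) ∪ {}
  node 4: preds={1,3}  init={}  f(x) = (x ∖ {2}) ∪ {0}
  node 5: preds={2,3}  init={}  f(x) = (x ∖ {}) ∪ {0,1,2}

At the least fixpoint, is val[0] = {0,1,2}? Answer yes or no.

Trace (11 dequeues):
  [1] u=0 | in {} | out {0,1,2} | prev {} | push {}
  [2] u=1 | in {0,1,2} | out {2} | prev {} | push {0}
  [3] u=2 | in {} | out {} | ==
  [4] u=3 | in {0,1,2} | out {0,2} | ==
  [5] u=4 | in {0,2} | out {0} | prev {} | push {1,2}
  [6] u=5 | in {0,2} | out {0,1,2} | prev {} | push {}
  [7] u=0 | in {0,1,2} | out {0,1,2} | ==
  [8] u=1 | in {0,1,2} | out {2} | ==
  [9] u=2 | in {0} | out {0} | prev {} | push {0,5}
  [10] u=0 | in {0,1,2} | out {0,1,2} | ==
  [11] u=5 | in {0,2} | out {0,1,2} | ==

Converged values:
  [0] {0,1,2}
  [1] {2}
  [2] {0}
  [3] {0,2}
  [4] {0}
  [5] {0,1,2}

yes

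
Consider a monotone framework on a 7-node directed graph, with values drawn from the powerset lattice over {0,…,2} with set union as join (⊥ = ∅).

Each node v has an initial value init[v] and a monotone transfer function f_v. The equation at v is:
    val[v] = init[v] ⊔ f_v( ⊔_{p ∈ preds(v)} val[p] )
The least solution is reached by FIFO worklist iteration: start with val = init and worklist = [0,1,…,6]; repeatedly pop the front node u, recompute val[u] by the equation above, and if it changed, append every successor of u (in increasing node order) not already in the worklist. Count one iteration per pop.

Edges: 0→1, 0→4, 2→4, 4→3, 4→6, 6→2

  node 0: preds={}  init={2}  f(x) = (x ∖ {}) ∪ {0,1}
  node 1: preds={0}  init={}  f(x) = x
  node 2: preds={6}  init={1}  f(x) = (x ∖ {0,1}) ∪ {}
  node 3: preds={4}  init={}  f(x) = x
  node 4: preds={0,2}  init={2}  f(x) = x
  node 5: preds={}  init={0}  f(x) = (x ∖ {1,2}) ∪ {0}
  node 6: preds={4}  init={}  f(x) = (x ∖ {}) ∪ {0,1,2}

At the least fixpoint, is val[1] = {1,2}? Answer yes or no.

no

Iteration log — 10 steps:
  step 1. node 0  ⊔preds={}  new={0,1,2}  old={2}  +wl: 
  step 2. node 1  ⊔preds={0,1,2}  new={0,1,2}  old={}  +wl: 
  step 3. node 2  ⊔preds={}  new={1}  stable
  step 4. node 3  ⊔preds={2}  new={2}  old={}  +wl: 
  step 5. node 4  ⊔preds={0,1,2}  new={0,1,2}  old={2}  +wl: 3
  step 6. node 5  ⊔preds={}  new={0}  stable
  step 7. node 6  ⊔preds={0,1,2}  new={0,1,2}  old={}  +wl: 2
  step 8. node 3  ⊔preds={0,1,2}  new={0,1,2}  old={2}  +wl: 
  step 9. node 2  ⊔preds={0,1,2}  new={1,2}  old={1}  +wl: 4
  step 10. node 4  ⊔preds={0,1,2}  new={0,1,2}  stable

Least fixpoint reached:
  node 0: {0,1,2}
  node 1: {0,1,2}
  node 2: {1,2}
  node 3: {0,1,2}
  node 4: {0,1,2}
  node 5: {0}
  node 6: {0,1,2}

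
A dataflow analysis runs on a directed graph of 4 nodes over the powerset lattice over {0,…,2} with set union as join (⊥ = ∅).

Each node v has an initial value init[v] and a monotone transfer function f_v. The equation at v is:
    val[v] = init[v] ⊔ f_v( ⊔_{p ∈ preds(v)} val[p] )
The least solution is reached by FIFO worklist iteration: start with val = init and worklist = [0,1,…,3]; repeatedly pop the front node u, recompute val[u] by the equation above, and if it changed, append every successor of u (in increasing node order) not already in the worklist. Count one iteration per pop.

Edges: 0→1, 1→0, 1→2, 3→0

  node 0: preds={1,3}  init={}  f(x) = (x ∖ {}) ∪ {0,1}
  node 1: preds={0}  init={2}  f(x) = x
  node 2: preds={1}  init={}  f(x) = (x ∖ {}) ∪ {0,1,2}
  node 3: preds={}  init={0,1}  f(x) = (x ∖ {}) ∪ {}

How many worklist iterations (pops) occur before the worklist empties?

Trace (5 dequeues):
  [1] u=0 | in {0,1,2} | out {0,1,2} | prev {} | push {}
  [2] u=1 | in {0,1,2} | out {0,1,2} | prev {2} | push {0}
  [3] u=2 | in {0,1,2} | out {0,1,2} | prev {} | push {}
  [4] u=3 | in {} | out {0,1} | ==
  [5] u=0 | in {0,1,2} | out {0,1,2} | ==

Converged values:
  [0] {0,1,2}
  [1] {0,1,2}
  [2] {0,1,2}
  [3] {0,1}

5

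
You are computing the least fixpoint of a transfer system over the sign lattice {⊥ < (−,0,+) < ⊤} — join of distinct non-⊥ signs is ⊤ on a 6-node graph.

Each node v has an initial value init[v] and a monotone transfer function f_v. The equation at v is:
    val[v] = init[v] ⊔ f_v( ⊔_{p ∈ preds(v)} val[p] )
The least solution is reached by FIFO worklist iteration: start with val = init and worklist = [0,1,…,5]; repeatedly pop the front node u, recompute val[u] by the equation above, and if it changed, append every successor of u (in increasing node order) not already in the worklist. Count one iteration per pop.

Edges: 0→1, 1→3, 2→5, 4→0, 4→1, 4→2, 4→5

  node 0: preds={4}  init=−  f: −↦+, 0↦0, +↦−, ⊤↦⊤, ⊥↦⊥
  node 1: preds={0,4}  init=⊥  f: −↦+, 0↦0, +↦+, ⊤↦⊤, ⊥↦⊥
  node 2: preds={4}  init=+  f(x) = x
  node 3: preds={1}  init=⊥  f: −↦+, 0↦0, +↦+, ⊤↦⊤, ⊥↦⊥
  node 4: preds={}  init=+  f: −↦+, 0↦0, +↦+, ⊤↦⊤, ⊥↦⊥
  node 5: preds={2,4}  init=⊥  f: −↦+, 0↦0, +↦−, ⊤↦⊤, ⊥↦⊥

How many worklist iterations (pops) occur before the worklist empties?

6

Worklist (6 pops):
  #1 pop 0: in=+ → − (no change)
  #2 pop 1: in=⊤ → ⊤ (was ⊥); enqueue []
  #3 pop 2: in=+ → + (no change)
  #4 pop 3: in=⊤ → ⊤ (was ⊥); enqueue []
  #5 pop 4: in=⊥ → + (no change)
  #6 pop 5: in=+ → − (was ⊥); enqueue []

Fixpoint:
  val[0] = −
  val[1] = ⊤
  val[2] = +
  val[3] = ⊤
  val[4] = +
  val[5] = −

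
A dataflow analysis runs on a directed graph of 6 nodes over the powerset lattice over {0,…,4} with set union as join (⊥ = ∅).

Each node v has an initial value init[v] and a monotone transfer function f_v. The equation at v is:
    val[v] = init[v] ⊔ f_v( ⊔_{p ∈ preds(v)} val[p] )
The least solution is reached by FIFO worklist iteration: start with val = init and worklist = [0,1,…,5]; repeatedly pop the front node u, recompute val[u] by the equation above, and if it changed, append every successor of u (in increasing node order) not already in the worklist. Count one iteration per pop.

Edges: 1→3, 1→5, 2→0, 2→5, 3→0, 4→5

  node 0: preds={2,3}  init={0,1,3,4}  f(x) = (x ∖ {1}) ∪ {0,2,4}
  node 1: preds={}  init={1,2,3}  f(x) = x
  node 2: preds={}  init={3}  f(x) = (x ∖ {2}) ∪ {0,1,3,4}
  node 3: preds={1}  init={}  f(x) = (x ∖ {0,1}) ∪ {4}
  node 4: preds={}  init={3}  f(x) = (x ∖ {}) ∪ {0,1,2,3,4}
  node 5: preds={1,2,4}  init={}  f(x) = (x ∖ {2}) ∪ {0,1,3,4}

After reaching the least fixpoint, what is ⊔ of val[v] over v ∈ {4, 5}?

{0,1,2,3,4}

Iteration log — 7 steps:
  step 1. node 0  ⊔preds={3}  new={0,1,2,3,4}  old={0,1,3,4}  +wl: 
  step 2. node 1  ⊔preds={}  new={1,2,3}  stable
  step 3. node 2  ⊔preds={}  new={0,1,3,4}  old={3}  +wl: 0
  step 4. node 3  ⊔preds={1,2,3}  new={2,3,4}  old={}  +wl: 
  step 5. node 4  ⊔preds={}  new={0,1,2,3,4}  old={3}  +wl: 
  step 6. node 5  ⊔preds={0,1,2,3,4}  new={0,1,3,4}  old={}  +wl: 
  step 7. node 0  ⊔preds={0,1,2,3,4}  new={0,1,2,3,4}  stable

Least fixpoint reached:
  node 0: {0,1,2,3,4}
  node 1: {1,2,3}
  node 2: {0,1,3,4}
  node 3: {2,3,4}
  node 4: {0,1,2,3,4}
  node 5: {0,1,3,4}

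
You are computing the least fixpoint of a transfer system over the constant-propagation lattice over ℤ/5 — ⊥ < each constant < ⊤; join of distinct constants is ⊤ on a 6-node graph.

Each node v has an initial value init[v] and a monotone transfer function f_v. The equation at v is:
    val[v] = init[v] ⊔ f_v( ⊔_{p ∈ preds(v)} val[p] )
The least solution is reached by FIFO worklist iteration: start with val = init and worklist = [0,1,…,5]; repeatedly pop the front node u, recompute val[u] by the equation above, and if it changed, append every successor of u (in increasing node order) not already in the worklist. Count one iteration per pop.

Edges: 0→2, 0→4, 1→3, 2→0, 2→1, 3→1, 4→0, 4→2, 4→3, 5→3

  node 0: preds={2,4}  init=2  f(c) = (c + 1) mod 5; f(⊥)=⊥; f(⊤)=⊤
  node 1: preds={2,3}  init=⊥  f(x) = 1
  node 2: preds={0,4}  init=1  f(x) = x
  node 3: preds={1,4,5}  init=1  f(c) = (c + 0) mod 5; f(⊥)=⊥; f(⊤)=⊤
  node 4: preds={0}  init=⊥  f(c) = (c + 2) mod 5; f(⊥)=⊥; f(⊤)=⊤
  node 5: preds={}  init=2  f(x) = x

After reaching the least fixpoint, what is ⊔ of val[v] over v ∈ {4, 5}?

Worklist (14 pops):
  #1 pop 0: in=1 → 2 (no change)
  #2 pop 1: in=1 → 1 (was ⊥); enqueue []
  #3 pop 2: in=2 → ⊤ (was 1); enqueue [0,1]
  #4 pop 3: in=⊤ → ⊤ (was 1); enqueue []
  #5 pop 4: in=2 → 4 (was ⊥); enqueue [2,3]
  #6 pop 5: in=⊥ → 2 (no change)
  #7 pop 0: in=⊤ → ⊤ (was 2); enqueue [4]
  #8 pop 1: in=⊤ → 1 (no change)
  #9 pop 2: in=⊤ → ⊤ (no change)
  #10 pop 3: in=⊤ → ⊤ (no change)
  #11 pop 4: in=⊤ → ⊤ (was 4); enqueue [0,2,3]
  #12 pop 0: in=⊤ → ⊤ (no change)
  #13 pop 2: in=⊤ → ⊤ (no change)
  #14 pop 3: in=⊤ → ⊤ (no change)

Fixpoint:
  val[0] = ⊤
  val[1] = 1
  val[2] = ⊤
  val[3] = ⊤
  val[4] = ⊤
  val[5] = 2

⊤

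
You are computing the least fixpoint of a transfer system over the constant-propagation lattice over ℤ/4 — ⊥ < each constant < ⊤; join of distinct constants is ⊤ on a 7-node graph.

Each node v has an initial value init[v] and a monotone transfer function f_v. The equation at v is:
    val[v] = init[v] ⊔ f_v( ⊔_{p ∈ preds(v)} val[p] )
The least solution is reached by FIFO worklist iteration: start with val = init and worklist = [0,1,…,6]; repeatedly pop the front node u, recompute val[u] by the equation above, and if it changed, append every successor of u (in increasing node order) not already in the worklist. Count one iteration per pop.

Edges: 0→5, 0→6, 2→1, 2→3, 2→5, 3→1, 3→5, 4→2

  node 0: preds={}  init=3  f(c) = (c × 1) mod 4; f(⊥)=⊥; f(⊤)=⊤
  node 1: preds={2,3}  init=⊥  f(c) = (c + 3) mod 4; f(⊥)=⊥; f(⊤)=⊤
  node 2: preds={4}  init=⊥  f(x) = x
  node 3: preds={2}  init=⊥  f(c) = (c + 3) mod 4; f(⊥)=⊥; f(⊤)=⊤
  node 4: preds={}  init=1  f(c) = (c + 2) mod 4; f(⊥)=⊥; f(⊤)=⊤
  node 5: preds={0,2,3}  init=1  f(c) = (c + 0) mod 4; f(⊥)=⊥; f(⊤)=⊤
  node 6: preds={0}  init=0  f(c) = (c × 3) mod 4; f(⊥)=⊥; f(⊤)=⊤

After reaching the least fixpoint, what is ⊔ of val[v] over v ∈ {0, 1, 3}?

⊤

Worklist (8 pops):
  #1 pop 0: in=⊥ → 3 (no change)
  #2 pop 1: in=⊥ → ⊥ (no change)
  #3 pop 2: in=1 → 1 (was ⊥); enqueue [1]
  #4 pop 3: in=1 → 0 (was ⊥); enqueue []
  #5 pop 4: in=⊥ → 1 (no change)
  #6 pop 5: in=⊤ → ⊤ (was 1); enqueue []
  #7 pop 6: in=3 → ⊤ (was 0); enqueue []
  #8 pop 1: in=⊤ → ⊤ (was ⊥); enqueue []

Fixpoint:
  val[0] = 3
  val[1] = ⊤
  val[2] = 1
  val[3] = 0
  val[4] = 1
  val[5] = ⊤
  val[6] = ⊤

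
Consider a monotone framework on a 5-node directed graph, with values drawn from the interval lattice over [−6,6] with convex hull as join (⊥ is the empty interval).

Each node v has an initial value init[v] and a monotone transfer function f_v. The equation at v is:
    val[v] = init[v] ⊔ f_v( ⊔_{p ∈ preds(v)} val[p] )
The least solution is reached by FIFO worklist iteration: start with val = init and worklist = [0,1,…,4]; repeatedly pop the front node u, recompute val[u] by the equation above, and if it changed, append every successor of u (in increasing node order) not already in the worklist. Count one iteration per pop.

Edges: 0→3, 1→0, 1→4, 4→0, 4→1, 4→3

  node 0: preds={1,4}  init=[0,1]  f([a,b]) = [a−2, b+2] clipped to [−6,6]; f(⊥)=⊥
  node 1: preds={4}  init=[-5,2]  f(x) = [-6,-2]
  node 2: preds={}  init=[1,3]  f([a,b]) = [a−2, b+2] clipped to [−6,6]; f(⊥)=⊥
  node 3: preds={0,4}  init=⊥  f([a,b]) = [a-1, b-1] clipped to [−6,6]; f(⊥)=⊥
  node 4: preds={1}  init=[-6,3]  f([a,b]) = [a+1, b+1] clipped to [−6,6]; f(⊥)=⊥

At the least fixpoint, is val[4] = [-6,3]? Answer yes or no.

yes

Trace (6 dequeues):
  [1] u=0 | in [-6,3] | out [-6,5] | prev [0,1] | push {}
  [2] u=1 | in [-6,3] | out [-6,2] | prev [-5,2] | push {0}
  [3] u=2 | in ⊥ | out [1,3] | ==
  [4] u=3 | in [-6,5] | out [-6,4] | prev ⊥ | push {}
  [5] u=4 | in [-6,2] | out [-6,3] | ==
  [6] u=0 | in [-6,3] | out [-6,5] | ==

Converged values:
  [0] [-6,5]
  [1] [-6,2]
  [2] [1,3]
  [3] [-6,4]
  [4] [-6,3]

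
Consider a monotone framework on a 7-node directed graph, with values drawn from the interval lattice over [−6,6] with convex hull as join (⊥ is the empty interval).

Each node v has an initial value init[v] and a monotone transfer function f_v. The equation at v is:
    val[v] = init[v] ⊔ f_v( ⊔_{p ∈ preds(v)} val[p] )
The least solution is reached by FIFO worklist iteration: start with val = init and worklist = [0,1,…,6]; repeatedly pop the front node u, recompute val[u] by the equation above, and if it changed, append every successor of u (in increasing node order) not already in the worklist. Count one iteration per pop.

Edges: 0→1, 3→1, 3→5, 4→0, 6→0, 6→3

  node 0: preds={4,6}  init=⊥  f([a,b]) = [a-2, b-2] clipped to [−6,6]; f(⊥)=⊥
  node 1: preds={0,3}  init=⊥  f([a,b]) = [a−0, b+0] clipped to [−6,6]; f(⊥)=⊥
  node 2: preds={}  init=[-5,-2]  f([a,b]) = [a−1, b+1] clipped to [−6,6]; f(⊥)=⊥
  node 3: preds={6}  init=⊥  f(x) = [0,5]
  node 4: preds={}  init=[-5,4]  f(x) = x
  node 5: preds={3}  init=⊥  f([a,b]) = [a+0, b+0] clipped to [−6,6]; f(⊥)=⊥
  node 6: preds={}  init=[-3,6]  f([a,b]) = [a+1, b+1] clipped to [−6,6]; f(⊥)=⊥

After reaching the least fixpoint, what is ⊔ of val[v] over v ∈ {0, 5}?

Iteration log — 8 steps:
  step 1. node 0  ⊔preds=[-5,6]  new=[-6,4]  old=⊥  +wl: 
  step 2. node 1  ⊔preds=[-6,4]  new=[-6,4]  old=⊥  +wl: 
  step 3. node 2  ⊔preds=⊥  new=[-5,-2]  stable
  step 4. node 3  ⊔preds=[-3,6]  new=[0,5]  old=⊥  +wl: 1
  step 5. node 4  ⊔preds=⊥  new=[-5,4]  stable
  step 6. node 5  ⊔preds=[0,5]  new=[0,5]  old=⊥  +wl: 
  step 7. node 6  ⊔preds=⊥  new=[-3,6]  stable
  step 8. node 1  ⊔preds=[-6,5]  new=[-6,5]  old=[-6,4]  +wl: 

Least fixpoint reached:
  node 0: [-6,4]
  node 1: [-6,5]
  node 2: [-5,-2]
  node 3: [0,5]
  node 4: [-5,4]
  node 5: [0,5]
  node 6: [-3,6]

[-6,5]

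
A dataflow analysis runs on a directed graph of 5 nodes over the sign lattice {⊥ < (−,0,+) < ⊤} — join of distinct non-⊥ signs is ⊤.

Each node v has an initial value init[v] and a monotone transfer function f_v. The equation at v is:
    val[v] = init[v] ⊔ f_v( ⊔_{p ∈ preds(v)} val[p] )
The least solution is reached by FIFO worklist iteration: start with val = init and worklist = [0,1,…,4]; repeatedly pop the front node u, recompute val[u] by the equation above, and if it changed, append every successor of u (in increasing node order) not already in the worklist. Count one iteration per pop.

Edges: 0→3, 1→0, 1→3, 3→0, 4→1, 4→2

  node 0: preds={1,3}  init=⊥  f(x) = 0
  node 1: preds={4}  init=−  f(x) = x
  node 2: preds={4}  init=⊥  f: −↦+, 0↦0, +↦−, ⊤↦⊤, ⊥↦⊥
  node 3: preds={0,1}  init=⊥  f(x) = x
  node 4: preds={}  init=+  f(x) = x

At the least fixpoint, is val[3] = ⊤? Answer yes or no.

Trace (6 dequeues):
  [1] u=0 | in − | out 0 | prev ⊥ | push {}
  [2] u=1 | in + | out ⊤ | prev − | push {0}
  [3] u=2 | in + | out − | prev ⊥ | push {}
  [4] u=3 | in ⊤ | out ⊤ | prev ⊥ | push {}
  [5] u=4 | in ⊥ | out + | ==
  [6] u=0 | in ⊤ | out 0 | ==

Converged values:
  [0] 0
  [1] ⊤
  [2] −
  [3] ⊤
  [4] +

yes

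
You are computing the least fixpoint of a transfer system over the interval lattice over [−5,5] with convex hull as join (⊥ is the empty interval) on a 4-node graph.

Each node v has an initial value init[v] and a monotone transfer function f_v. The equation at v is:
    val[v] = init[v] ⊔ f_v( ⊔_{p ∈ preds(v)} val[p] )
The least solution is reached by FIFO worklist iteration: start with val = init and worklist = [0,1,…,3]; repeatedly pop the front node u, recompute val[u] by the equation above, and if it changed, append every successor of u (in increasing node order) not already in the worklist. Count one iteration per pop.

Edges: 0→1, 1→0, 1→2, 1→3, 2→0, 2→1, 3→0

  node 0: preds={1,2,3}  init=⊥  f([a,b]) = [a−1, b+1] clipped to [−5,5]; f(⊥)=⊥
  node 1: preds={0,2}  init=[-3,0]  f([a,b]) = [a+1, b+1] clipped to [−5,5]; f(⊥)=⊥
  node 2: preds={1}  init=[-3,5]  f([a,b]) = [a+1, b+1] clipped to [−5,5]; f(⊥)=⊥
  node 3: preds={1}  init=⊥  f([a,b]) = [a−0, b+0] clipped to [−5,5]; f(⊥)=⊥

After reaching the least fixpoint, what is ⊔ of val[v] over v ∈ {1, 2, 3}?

[-3,5]

Trace (5 dequeues):
  [1] u=0 | in [-3,5] | out [-4,5] | prev ⊥ | push {}
  [2] u=1 | in [-4,5] | out [-3,5] | prev [-3,0] | push {0}
  [3] u=2 | in [-3,5] | out [-3,5] | ==
  [4] u=3 | in [-3,5] | out [-3,5] | prev ⊥ | push {}
  [5] u=0 | in [-3,5] | out [-4,5] | ==

Converged values:
  [0] [-4,5]
  [1] [-3,5]
  [2] [-3,5]
  [3] [-3,5]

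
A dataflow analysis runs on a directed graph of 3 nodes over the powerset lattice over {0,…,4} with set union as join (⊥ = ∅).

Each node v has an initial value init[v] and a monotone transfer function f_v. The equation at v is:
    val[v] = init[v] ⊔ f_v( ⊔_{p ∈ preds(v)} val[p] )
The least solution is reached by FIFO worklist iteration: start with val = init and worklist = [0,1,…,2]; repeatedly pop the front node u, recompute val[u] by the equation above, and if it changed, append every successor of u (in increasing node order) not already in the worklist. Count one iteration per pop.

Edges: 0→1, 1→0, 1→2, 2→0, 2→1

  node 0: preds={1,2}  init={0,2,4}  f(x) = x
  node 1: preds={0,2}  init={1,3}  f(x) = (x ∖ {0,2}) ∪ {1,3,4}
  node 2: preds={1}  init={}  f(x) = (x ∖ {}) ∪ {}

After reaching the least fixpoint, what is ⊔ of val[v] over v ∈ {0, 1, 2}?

Trace (5 dequeues):
  [1] u=0 | in {1,3} | out {0,1,2,3,4} | prev {0,2,4} | push {}
  [2] u=1 | in {0,1,2,3,4} | out {1,3,4} | prev {1,3} | push {0}
  [3] u=2 | in {1,3,4} | out {1,3,4} | prev {} | push {1}
  [4] u=0 | in {1,3,4} | out {0,1,2,3,4} | ==
  [5] u=1 | in {0,1,2,3,4} | out {1,3,4} | ==

Converged values:
  [0] {0,1,2,3,4}
  [1] {1,3,4}
  [2] {1,3,4}

{0,1,2,3,4}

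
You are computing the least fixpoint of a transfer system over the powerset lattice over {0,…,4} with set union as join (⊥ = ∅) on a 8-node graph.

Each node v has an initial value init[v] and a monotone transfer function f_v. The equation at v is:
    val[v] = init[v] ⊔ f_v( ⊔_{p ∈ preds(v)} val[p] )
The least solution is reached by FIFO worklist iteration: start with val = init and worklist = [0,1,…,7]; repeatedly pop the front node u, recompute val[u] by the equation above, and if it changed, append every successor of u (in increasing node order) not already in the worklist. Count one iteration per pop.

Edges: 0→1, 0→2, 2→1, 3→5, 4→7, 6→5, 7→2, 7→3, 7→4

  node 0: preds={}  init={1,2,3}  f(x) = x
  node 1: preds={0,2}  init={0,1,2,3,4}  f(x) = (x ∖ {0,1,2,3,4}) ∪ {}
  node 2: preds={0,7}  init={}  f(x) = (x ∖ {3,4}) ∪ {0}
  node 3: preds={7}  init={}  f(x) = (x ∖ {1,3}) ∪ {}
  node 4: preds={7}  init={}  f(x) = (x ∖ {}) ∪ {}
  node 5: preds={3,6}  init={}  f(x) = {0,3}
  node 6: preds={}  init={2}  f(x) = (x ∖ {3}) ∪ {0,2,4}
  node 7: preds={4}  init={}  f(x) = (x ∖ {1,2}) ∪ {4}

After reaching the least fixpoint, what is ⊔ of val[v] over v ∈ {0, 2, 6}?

Worklist (15 pops):
  #1 pop 0: in={} → {1,2,3} (no change)
  #2 pop 1: in={1,2,3} → {0,1,2,3,4} (no change)
  #3 pop 2: in={1,2,3} → {0,1,2} (was {}); enqueue [1]
  #4 pop 3: in={} → {} (no change)
  #5 pop 4: in={} → {} (no change)
  #6 pop 5: in={2} → {0,3} (was {}); enqueue []
  #7 pop 6: in={} → {0,2,4} (was {2}); enqueue [5]
  #8 pop 7: in={} → {4} (was {}); enqueue [2,3,4]
  #9 pop 1: in={0,1,2,3} → {0,1,2,3,4} (no change)
  #10 pop 5: in={0,2,4} → {0,3} (no change)
  #11 pop 2: in={1,2,3,4} → {0,1,2} (no change)
  #12 pop 3: in={4} → {4} (was {}); enqueue [5]
  #13 pop 4: in={4} → {4} (was {}); enqueue [7]
  #14 pop 5: in={0,2,4} → {0,3} (no change)
  #15 pop 7: in={4} → {4} (no change)

Fixpoint:
  val[0] = {1,2,3}
  val[1] = {0,1,2,3,4}
  val[2] = {0,1,2}
  val[3] = {4}
  val[4] = {4}
  val[5] = {0,3}
  val[6] = {0,2,4}
  val[7] = {4}

{0,1,2,3,4}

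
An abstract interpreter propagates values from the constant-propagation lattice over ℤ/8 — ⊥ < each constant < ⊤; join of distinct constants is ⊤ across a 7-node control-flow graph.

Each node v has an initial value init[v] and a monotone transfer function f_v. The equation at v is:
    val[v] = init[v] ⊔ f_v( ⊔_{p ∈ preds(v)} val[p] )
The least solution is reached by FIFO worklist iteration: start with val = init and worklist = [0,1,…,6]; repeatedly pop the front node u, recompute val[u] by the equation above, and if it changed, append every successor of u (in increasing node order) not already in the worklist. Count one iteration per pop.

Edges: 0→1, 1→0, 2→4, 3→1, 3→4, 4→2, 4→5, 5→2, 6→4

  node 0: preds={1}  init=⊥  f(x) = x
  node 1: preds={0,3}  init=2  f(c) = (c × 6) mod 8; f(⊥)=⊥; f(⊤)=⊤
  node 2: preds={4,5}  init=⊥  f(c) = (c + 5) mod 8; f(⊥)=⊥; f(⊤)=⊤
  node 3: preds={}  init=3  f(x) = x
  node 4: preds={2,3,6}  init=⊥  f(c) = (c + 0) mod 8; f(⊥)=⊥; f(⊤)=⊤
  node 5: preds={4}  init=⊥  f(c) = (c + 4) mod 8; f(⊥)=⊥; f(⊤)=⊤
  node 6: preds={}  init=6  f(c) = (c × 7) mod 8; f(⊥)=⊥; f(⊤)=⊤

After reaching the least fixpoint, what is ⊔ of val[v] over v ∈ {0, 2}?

Trace (11 dequeues):
  [1] u=0 | in 2 | out 2 | prev ⊥ | push {}
  [2] u=1 | in ⊤ | out ⊤ | prev 2 | push {0}
  [3] u=2 | in ⊥ | out ⊥ | ==
  [4] u=3 | in ⊥ | out 3 | ==
  [5] u=4 | in ⊤ | out ⊤ | prev ⊥ | push {2}
  [6] u=5 | in ⊤ | out ⊤ | prev ⊥ | push {}
  [7] u=6 | in ⊥ | out 6 | ==
  [8] u=0 | in ⊤ | out ⊤ | prev 2 | push {1}
  [9] u=2 | in ⊤ | out ⊤ | prev ⊥ | push {4}
  [10] u=1 | in ⊤ | out ⊤ | ==
  [11] u=4 | in ⊤ | out ⊤ | ==

Converged values:
  [0] ⊤
  [1] ⊤
  [2] ⊤
  [3] 3
  [4] ⊤
  [5] ⊤
  [6] 6

⊤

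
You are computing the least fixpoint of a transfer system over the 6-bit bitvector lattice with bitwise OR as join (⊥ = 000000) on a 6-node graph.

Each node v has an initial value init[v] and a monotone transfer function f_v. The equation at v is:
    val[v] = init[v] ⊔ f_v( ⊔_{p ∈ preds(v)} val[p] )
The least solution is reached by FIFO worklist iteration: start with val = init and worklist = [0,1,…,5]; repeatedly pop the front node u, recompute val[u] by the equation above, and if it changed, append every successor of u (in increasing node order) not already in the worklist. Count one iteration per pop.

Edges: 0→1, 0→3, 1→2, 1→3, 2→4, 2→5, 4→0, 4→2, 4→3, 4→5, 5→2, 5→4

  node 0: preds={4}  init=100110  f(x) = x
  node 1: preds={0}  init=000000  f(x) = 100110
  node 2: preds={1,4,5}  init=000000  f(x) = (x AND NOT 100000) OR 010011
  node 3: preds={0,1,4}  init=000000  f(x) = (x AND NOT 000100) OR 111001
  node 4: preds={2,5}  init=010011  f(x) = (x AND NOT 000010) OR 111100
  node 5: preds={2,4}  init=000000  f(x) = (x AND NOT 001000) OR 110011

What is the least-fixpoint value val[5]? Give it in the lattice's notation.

110111

Trace (12 dequeues):
  [1] u=0 | in 010011 | out 110111 | prev 100110 | push {}
  [2] u=1 | in 110111 | out 100110 | prev 000000 | push {}
  [3] u=2 | in 110111 | out 010111 | prev 000000 | push {}
  [4] u=3 | in 110111 | out 111011 | prev 000000 | push {}
  [5] u=4 | in 010111 | out 111111 | prev 010011 | push {0,2,3}
  [6] u=5 | in 111111 | out 110111 | prev 000000 | push {4}
  [7] u=0 | in 111111 | out 111111 | prev 110111 | push {1}
  [8] u=2 | in 111111 | out 011111 | prev 010111 | push {5}
  [9] u=3 | in 111111 | out 111011 | ==
  [10] u=4 | in 111111 | out 111111 | ==
  [11] u=1 | in 111111 | out 100110 | ==
  [12] u=5 | in 111111 | out 110111 | ==

Converged values:
  [0] 111111
  [1] 100110
  [2] 011111
  [3] 111011
  [4] 111111
  [5] 110111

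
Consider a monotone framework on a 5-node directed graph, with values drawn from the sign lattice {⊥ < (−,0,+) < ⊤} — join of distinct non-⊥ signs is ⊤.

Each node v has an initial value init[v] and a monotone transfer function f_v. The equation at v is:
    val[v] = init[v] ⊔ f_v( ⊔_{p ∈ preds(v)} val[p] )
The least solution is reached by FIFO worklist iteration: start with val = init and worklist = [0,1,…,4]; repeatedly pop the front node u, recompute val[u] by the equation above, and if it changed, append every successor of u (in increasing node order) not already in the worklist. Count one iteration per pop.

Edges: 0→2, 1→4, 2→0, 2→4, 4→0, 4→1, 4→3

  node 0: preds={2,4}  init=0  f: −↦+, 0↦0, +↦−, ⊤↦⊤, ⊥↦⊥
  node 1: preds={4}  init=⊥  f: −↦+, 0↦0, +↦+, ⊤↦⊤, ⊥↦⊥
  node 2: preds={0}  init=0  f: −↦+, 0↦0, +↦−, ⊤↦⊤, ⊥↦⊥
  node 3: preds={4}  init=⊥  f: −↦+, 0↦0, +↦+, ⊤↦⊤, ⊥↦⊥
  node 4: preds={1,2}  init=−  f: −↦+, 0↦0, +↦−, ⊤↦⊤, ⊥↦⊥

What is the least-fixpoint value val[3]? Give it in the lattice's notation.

Worklist (9 pops):
  #1 pop 0: in=⊤ → ⊤ (was 0); enqueue []
  #2 pop 1: in=− → + (was ⊥); enqueue []
  #3 pop 2: in=⊤ → ⊤ (was 0); enqueue [0]
  #4 pop 3: in=− → + (was ⊥); enqueue []
  #5 pop 4: in=⊤ → ⊤ (was −); enqueue [1,3]
  #6 pop 0: in=⊤ → ⊤ (no change)
  #7 pop 1: in=⊤ → ⊤ (was +); enqueue [4]
  #8 pop 3: in=⊤ → ⊤ (was +); enqueue []
  #9 pop 4: in=⊤ → ⊤ (no change)

Fixpoint:
  val[0] = ⊤
  val[1] = ⊤
  val[2] = ⊤
  val[3] = ⊤
  val[4] = ⊤

⊤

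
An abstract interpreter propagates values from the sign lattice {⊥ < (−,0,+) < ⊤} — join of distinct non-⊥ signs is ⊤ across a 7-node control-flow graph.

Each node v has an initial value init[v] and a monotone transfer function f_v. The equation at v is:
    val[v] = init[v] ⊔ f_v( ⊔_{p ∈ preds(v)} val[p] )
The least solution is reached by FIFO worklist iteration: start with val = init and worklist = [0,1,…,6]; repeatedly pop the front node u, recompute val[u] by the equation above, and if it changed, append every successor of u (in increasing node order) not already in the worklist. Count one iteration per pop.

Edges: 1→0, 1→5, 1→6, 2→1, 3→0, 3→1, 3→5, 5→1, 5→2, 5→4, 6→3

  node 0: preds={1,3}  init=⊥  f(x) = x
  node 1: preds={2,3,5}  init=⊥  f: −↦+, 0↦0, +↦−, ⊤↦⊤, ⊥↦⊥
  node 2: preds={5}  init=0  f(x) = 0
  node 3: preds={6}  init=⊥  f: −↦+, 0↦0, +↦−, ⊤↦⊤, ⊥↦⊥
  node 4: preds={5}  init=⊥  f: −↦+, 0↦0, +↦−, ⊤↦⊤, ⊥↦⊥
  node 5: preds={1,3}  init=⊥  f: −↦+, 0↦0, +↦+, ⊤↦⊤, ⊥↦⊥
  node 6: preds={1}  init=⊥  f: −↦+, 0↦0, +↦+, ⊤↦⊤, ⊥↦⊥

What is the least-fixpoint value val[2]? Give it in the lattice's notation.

0

Iteration log — 15 steps:
  step 1. node 0  ⊔preds=⊥  new=⊥  stable
  step 2. node 1  ⊔preds=0  new=0  old=⊥  +wl: 0
  step 3. node 2  ⊔preds=⊥  new=0  stable
  step 4. node 3  ⊔preds=⊥  new=⊥  stable
  step 5. node 4  ⊔preds=⊥  new=⊥  stable
  step 6. node 5  ⊔preds=0  new=0  old=⊥  +wl: 1,2,4
  step 7. node 6  ⊔preds=0  new=0  old=⊥  +wl: 3
  step 8. node 0  ⊔preds=0  new=0  old=⊥  +wl: 
  step 9. node 1  ⊔preds=0  new=0  stable
  step 10. node 2  ⊔preds=0  new=0  stable
  step 11. node 4  ⊔preds=0  new=0  old=⊥  +wl: 
  step 12. node 3  ⊔preds=0  new=0  old=⊥  +wl: 0,1,5
  step 13. node 0  ⊔preds=0  new=0  stable
  step 14. node 1  ⊔preds=0  new=0  stable
  step 15. node 5  ⊔preds=0  new=0  stable

Least fixpoint reached:
  node 0: 0
  node 1: 0
  node 2: 0
  node 3: 0
  node 4: 0
  node 5: 0
  node 6: 0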